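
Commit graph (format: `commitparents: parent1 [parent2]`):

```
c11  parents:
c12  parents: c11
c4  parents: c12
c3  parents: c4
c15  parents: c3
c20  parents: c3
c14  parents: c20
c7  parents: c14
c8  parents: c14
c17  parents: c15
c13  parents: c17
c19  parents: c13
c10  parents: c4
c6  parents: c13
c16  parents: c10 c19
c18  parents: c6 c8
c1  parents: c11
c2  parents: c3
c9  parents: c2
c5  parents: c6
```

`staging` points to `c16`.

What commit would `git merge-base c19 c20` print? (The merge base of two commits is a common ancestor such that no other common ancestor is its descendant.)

c3

Ancestors of c19: {c11, c12, c13, c15, c17, c19, c3, c4}.
Ancestors of c20: {c11, c12, c20, c3, c4}.
Common ancestors: {c11, c12, c3, c4}.
Among these, c3 is not an ancestor of any other common ancestor — it is the merge base.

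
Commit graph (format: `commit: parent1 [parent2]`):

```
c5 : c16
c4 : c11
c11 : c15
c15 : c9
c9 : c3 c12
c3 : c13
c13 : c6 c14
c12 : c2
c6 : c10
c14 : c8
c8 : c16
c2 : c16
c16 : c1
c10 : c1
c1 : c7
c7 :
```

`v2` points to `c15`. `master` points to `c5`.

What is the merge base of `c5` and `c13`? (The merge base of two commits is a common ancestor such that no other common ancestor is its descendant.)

c16

Ancestors of c5: {c1, c16, c5, c7}.
Ancestors of c13: {c1, c10, c13, c14, c16, c6, c7, c8}.
Common ancestors: {c1, c16, c7}.
Among these, c16 is not an ancestor of any other common ancestor — it is the merge base.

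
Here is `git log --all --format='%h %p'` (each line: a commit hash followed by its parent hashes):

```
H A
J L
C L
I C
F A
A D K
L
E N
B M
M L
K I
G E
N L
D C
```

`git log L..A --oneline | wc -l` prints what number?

Reachable from A: {A, C, D, I, K, L}.
Reachable from L: {L}.
In A's history but not L's: {A, C, D, I, K} — 5 commits.

5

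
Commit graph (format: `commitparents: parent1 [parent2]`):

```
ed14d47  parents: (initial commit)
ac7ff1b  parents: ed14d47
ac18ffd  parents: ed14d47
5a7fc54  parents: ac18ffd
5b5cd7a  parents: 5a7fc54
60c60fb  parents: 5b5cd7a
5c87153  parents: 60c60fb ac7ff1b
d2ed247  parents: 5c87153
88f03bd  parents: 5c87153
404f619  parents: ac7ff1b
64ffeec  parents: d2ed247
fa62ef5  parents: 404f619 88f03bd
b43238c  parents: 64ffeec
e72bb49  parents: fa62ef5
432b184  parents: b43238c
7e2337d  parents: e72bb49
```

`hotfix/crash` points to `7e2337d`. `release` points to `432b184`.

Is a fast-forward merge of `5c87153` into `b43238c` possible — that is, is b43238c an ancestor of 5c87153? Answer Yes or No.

A fast-forward from b43238c to 5c87153 is possible iff b43238c is an ancestor of 5c87153.
Ancestors of 5c87153: {5a7fc54, 5b5cd7a, 5c87153, 60c60fb, ac18ffd, ac7ff1b, ed14d47}.
b43238c is not among them, so fast-forward is not possible.

No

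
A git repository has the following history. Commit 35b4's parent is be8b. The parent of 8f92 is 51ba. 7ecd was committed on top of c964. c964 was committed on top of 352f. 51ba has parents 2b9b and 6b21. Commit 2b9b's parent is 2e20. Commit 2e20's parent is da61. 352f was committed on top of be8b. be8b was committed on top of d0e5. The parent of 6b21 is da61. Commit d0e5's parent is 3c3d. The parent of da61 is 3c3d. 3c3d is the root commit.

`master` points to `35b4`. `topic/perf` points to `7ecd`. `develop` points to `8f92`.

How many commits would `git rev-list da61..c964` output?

Reachable from c964: {352f, 3c3d, be8b, c964, d0e5}.
Reachable from da61: {3c3d, da61}.
In c964's history but not da61's: {352f, be8b, c964, d0e5} — 4 commits.

4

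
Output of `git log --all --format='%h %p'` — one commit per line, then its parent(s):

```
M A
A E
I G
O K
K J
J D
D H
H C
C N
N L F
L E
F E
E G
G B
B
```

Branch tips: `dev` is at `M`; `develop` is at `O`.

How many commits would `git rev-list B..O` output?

11

Reachable from O: {B, C, D, E, F, G, H, J, K, L, N, O}.
Reachable from B: {B}.
In O's history but not B's: {C, D, E, F, G, H, J, K, L, N, O} — 11 commits.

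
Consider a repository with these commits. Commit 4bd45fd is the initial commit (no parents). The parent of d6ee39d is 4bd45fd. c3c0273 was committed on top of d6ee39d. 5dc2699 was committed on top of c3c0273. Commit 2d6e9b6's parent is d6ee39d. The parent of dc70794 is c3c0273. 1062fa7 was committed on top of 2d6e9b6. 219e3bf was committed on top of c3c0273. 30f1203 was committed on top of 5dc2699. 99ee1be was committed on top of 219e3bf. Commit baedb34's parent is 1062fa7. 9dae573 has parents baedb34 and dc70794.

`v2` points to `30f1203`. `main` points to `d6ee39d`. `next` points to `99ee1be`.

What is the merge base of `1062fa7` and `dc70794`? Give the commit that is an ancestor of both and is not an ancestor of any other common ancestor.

d6ee39d

Ancestors of 1062fa7: {1062fa7, 2d6e9b6, 4bd45fd, d6ee39d}.
Ancestors of dc70794: {4bd45fd, c3c0273, d6ee39d, dc70794}.
Common ancestors: {4bd45fd, d6ee39d}.
Among these, d6ee39d is not an ancestor of any other common ancestor — it is the merge base.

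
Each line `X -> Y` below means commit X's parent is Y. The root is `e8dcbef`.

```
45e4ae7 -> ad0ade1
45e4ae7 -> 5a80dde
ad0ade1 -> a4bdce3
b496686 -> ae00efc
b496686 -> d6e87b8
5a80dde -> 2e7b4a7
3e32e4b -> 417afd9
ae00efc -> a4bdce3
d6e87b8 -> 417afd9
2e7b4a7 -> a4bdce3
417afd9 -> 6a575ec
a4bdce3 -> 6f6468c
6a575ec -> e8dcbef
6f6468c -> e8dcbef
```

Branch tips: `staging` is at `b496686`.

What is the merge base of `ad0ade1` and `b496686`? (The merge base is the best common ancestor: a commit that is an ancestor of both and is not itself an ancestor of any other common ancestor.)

Ancestors of ad0ade1: {6f6468c, a4bdce3, ad0ade1, e8dcbef}.
Ancestors of b496686: {417afd9, 6a575ec, 6f6468c, a4bdce3, ae00efc, b496686, d6e87b8, e8dcbef}.
Common ancestors: {6f6468c, a4bdce3, e8dcbef}.
Among these, a4bdce3 is not an ancestor of any other common ancestor — it is the merge base.

a4bdce3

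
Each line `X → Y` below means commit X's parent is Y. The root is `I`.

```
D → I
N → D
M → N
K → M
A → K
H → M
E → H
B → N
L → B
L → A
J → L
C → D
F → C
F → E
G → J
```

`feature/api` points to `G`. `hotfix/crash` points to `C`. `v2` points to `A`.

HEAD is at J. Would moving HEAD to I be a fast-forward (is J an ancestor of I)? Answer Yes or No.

No

A fast-forward from J to I is possible iff J is an ancestor of I.
Ancestors of I: {I}.
J is not among them, so fast-forward is not possible.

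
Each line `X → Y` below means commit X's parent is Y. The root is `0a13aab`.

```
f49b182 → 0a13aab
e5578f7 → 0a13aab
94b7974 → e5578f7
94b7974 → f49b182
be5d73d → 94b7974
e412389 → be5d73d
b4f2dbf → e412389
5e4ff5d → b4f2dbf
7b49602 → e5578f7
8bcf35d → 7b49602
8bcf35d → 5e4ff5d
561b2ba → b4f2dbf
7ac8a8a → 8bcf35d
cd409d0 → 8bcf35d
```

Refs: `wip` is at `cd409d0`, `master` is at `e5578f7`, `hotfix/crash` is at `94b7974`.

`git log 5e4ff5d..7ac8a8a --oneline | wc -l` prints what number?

Reachable from 7ac8a8a: {0a13aab, 5e4ff5d, 7ac8a8a, 7b49602, 8bcf35d, 94b7974, b4f2dbf, be5d73d, e412389, e5578f7, f49b182}.
Reachable from 5e4ff5d: {0a13aab, 5e4ff5d, 94b7974, b4f2dbf, be5d73d, e412389, e5578f7, f49b182}.
In 7ac8a8a's history but not 5e4ff5d's: {7ac8a8a, 7b49602, 8bcf35d} — 3 commits.

3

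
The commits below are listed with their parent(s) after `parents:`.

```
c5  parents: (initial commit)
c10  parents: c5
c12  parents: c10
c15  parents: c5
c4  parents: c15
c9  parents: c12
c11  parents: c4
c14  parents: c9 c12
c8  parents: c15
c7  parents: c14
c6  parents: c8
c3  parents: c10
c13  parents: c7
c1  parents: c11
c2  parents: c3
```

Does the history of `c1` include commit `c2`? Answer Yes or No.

Ancestors of c1: {c1, c11, c15, c4, c5}.
c2 is not in that set, so it is not an ancestor of c1.

No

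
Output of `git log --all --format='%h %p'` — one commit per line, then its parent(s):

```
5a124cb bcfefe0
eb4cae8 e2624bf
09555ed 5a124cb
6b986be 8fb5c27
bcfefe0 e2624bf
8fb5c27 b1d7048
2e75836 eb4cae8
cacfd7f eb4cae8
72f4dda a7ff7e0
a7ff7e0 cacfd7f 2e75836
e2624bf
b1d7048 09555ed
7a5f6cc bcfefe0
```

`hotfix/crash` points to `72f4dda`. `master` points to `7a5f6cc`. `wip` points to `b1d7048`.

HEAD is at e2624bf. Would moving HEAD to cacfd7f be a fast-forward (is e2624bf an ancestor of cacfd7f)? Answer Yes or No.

A fast-forward from e2624bf to cacfd7f is possible iff e2624bf is an ancestor of cacfd7f.
Ancestors of cacfd7f: {cacfd7f, e2624bf, eb4cae8}.
e2624bf is among them, so fast-forward is possible.

Yes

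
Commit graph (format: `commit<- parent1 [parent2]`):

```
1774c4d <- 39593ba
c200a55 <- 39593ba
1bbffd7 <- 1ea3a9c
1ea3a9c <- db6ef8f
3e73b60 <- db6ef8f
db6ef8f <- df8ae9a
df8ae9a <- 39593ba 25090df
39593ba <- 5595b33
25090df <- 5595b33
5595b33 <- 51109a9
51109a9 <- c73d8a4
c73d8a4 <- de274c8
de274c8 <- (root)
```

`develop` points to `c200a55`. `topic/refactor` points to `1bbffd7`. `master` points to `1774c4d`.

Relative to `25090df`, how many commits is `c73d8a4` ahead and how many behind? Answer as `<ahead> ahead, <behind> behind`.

0 ahead, 3 behind

Reachable from c73d8a4: {c73d8a4, de274c8}.
Reachable from 25090df: {25090df, 51109a9, 5595b33, c73d8a4, de274c8}.
Only in c73d8a4's history (ahead): {} — 0.
Only in 25090df's history (behind): {25090df, 51109a9, 5595b33} — 3.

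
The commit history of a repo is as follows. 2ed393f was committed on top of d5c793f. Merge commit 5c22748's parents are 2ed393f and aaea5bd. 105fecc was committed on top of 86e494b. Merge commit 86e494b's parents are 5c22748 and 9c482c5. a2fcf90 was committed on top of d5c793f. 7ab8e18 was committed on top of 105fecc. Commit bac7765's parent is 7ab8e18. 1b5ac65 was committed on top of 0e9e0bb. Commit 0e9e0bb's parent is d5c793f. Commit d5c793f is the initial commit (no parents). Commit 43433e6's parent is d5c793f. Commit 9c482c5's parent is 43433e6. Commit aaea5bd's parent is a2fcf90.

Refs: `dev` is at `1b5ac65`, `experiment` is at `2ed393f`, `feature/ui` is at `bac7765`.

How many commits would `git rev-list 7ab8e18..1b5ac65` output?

2

Reachable from 1b5ac65: {0e9e0bb, 1b5ac65, d5c793f}.
Reachable from 7ab8e18: {105fecc, 2ed393f, 43433e6, 5c22748, 7ab8e18, 86e494b, 9c482c5, a2fcf90, aaea5bd, d5c793f}.
In 1b5ac65's history but not 7ab8e18's: {0e9e0bb, 1b5ac65} — 2 commits.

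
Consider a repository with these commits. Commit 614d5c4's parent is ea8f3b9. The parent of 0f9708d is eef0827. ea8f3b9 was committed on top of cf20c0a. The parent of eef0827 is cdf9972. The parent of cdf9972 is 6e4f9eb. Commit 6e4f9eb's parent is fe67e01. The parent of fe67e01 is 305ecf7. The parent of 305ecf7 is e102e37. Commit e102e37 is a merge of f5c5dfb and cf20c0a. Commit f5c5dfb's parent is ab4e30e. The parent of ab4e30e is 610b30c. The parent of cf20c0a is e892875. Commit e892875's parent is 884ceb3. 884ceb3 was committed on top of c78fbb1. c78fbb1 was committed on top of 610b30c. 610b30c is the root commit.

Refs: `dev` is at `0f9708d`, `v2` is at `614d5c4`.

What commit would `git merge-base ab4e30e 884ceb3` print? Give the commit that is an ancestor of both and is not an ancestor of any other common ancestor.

610b30c

Ancestors of ab4e30e: {610b30c, ab4e30e}.
Ancestors of 884ceb3: {610b30c, 884ceb3, c78fbb1}.
Common ancestors: {610b30c}.
The only common ancestor is 610b30c, so it is the merge base.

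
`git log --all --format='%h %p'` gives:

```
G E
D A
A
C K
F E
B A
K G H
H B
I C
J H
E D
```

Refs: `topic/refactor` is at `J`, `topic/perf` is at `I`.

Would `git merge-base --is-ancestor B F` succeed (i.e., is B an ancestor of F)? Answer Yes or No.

Ancestors of F: {A, D, E, F}.
B is not in that set, so it is not an ancestor of F.

No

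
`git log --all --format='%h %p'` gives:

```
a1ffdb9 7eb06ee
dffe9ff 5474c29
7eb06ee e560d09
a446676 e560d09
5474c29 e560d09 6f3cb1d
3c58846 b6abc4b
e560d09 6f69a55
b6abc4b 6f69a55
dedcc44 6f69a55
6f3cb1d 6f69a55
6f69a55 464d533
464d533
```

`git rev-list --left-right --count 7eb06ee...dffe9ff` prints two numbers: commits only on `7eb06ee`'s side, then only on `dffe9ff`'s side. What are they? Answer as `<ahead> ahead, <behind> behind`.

1 ahead, 3 behind

Reachable from 7eb06ee: {464d533, 6f69a55, 7eb06ee, e560d09}.
Reachable from dffe9ff: {464d533, 5474c29, 6f3cb1d, 6f69a55, dffe9ff, e560d09}.
Only in 7eb06ee's history (ahead): {7eb06ee} — 1.
Only in dffe9ff's history (behind): {5474c29, 6f3cb1d, dffe9ff} — 3.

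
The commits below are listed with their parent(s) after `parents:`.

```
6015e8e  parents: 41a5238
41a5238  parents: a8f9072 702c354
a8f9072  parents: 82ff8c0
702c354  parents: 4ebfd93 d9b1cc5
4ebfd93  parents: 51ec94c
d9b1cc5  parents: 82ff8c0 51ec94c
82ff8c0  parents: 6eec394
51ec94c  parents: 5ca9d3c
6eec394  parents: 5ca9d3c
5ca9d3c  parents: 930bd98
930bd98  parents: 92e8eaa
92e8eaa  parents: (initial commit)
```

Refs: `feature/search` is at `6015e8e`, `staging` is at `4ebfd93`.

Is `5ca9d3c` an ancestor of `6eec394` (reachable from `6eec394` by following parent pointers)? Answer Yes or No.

Ancestors of 6eec394 (commits reachable by following parents): {5ca9d3c, 6eec394, 92e8eaa, 930bd98}.
5ca9d3c is in that set, so it is an ancestor of 6eec394.

Yes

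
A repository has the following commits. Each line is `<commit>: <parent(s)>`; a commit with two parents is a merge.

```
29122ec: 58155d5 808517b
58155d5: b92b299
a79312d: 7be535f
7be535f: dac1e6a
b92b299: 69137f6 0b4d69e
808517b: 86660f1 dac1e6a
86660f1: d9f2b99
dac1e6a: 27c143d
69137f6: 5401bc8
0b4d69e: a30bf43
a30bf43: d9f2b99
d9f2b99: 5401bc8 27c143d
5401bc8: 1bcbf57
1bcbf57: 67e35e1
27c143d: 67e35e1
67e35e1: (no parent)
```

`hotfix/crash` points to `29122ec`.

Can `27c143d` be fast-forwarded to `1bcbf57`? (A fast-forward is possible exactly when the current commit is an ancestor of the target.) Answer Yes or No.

A fast-forward from 27c143d to 1bcbf57 is possible iff 27c143d is an ancestor of 1bcbf57.
Ancestors of 1bcbf57: {1bcbf57, 67e35e1}.
27c143d is not among them, so fast-forward is not possible.

No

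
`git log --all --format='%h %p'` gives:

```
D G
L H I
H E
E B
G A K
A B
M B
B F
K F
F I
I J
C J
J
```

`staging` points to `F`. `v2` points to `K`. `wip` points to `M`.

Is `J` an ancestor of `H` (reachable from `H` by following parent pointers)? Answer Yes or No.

Yes

Ancestors of H (commits reachable by following parents): {B, E, F, H, I, J}.
J is in that set, so it is an ancestor of H.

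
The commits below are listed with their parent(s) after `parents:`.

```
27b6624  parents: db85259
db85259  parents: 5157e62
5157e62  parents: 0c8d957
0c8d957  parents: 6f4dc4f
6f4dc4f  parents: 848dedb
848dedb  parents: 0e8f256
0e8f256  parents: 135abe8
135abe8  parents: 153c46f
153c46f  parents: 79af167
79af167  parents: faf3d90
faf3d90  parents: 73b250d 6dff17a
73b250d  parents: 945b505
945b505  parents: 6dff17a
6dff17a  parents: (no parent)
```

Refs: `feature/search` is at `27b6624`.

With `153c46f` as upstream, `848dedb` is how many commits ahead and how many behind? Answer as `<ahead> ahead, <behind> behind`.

3 ahead, 0 behind

Reachable from 848dedb: {0e8f256, 135abe8, 153c46f, 6dff17a, 73b250d, 79af167, 848dedb, 945b505, faf3d90}.
Reachable from 153c46f: {153c46f, 6dff17a, 73b250d, 79af167, 945b505, faf3d90}.
Only in 848dedb's history (ahead): {0e8f256, 135abe8, 848dedb} — 3.
Only in 153c46f's history (behind): {} — 0.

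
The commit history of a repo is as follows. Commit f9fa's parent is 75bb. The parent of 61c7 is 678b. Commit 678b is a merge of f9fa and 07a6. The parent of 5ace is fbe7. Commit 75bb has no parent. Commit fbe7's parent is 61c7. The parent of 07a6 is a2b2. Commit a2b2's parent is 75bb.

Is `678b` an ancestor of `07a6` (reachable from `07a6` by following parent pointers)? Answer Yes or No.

Ancestors of 07a6: {07a6, 75bb, a2b2}.
678b is not in that set, so it is not an ancestor of 07a6.

No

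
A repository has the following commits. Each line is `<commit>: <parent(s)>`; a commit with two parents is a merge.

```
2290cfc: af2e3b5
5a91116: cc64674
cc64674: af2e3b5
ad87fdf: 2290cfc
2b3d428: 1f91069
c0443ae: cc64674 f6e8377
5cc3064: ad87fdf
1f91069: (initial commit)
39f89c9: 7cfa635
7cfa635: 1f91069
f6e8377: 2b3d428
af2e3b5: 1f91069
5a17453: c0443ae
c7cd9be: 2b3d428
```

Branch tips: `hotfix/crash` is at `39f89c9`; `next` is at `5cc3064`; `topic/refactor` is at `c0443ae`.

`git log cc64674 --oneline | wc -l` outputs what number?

3

Walking parent pointers from cc64674: reachable set = {1f91069, af2e3b5, cc64674}.
That is 3 commits.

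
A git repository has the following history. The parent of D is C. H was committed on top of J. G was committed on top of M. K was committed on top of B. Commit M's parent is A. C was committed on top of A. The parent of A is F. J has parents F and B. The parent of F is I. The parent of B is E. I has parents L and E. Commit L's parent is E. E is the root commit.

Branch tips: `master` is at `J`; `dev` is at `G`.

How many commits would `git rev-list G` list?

Walking parent pointers from G: reachable set = {A, E, F, G, I, L, M}.
That is 7 commits.

7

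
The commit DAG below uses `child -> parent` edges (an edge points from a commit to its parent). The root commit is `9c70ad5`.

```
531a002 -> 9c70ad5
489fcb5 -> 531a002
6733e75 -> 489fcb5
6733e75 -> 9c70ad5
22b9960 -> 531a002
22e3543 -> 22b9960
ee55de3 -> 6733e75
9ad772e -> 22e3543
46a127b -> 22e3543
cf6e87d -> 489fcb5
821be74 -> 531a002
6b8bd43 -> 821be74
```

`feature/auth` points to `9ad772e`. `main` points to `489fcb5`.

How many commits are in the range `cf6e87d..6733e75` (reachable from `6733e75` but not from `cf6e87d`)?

Reachable from 6733e75: {489fcb5, 531a002, 6733e75, 9c70ad5}.
Reachable from cf6e87d: {489fcb5, 531a002, 9c70ad5, cf6e87d}.
In 6733e75's history but not cf6e87d's: {6733e75} — 1 commit.

1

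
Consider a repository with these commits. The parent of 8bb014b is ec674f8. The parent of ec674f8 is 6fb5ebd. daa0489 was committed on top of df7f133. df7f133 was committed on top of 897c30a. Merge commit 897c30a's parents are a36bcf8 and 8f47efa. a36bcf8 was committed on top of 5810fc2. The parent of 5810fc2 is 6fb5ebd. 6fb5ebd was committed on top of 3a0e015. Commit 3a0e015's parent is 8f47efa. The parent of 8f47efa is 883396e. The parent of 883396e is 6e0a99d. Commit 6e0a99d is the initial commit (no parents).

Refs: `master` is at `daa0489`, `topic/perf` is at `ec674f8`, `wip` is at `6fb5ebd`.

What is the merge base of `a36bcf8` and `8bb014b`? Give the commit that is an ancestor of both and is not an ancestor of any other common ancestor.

Ancestors of a36bcf8: {3a0e015, 5810fc2, 6e0a99d, 6fb5ebd, 883396e, 8f47efa, a36bcf8}.
Ancestors of 8bb014b: {3a0e015, 6e0a99d, 6fb5ebd, 883396e, 8bb014b, 8f47efa, ec674f8}.
Common ancestors: {3a0e015, 6e0a99d, 6fb5ebd, 883396e, 8f47efa}.
Among these, 6fb5ebd is not an ancestor of any other common ancestor — it is the merge base.

6fb5ebd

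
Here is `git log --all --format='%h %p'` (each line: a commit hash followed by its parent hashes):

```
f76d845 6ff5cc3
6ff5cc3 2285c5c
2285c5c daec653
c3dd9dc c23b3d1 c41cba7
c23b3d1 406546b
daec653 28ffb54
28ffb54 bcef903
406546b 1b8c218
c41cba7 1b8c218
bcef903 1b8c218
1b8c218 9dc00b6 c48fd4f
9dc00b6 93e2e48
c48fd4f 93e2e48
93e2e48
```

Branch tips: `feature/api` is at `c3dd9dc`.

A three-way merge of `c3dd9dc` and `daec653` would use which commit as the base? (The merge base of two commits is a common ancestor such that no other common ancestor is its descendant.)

Ancestors of c3dd9dc: {1b8c218, 406546b, 93e2e48, 9dc00b6, c23b3d1, c3dd9dc, c41cba7, c48fd4f}.
Ancestors of daec653: {1b8c218, 28ffb54, 93e2e48, 9dc00b6, bcef903, c48fd4f, daec653}.
Common ancestors: {1b8c218, 93e2e48, 9dc00b6, c48fd4f}.
Among these, 1b8c218 is not an ancestor of any other common ancestor — it is the merge base.

1b8c218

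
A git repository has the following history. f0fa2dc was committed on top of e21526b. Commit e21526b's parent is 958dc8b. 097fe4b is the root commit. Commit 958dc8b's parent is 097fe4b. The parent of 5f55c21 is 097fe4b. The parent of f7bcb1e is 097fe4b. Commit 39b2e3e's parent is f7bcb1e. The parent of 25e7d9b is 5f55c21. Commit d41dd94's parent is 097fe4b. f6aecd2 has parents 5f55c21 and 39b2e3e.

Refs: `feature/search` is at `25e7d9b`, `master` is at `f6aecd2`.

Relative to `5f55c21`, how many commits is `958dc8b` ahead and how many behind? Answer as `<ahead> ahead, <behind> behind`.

Reachable from 958dc8b: {097fe4b, 958dc8b}.
Reachable from 5f55c21: {097fe4b, 5f55c21}.
Only in 958dc8b's history (ahead): {958dc8b} — 1.
Only in 5f55c21's history (behind): {5f55c21} — 1.

1 ahead, 1 behind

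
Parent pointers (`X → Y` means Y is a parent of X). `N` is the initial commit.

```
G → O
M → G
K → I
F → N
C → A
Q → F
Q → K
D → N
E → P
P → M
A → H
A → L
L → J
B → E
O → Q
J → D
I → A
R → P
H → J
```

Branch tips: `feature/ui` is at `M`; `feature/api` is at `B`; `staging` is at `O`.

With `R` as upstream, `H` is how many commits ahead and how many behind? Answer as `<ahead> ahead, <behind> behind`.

Reachable from H: {D, H, J, N}.
Reachable from R: {A, D, F, G, H, I, J, K, L, M, N, O, P, Q, R}.
Only in H's history (ahead): {} — 0.
Only in R's history (behind): {A, F, G, I, K, L, M, O, P, Q, R} — 11.

0 ahead, 11 behind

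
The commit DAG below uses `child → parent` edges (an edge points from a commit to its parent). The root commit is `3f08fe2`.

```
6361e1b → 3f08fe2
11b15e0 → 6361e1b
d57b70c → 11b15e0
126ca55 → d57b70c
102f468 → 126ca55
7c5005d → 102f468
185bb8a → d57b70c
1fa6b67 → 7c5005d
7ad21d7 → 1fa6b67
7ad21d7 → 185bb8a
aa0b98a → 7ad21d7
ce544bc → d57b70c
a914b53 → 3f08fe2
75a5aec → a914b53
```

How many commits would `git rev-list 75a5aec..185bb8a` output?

4

Reachable from 185bb8a: {11b15e0, 185bb8a, 3f08fe2, 6361e1b, d57b70c}.
Reachable from 75a5aec: {3f08fe2, 75a5aec, a914b53}.
In 185bb8a's history but not 75a5aec's: {11b15e0, 185bb8a, 6361e1b, d57b70c} — 4 commits.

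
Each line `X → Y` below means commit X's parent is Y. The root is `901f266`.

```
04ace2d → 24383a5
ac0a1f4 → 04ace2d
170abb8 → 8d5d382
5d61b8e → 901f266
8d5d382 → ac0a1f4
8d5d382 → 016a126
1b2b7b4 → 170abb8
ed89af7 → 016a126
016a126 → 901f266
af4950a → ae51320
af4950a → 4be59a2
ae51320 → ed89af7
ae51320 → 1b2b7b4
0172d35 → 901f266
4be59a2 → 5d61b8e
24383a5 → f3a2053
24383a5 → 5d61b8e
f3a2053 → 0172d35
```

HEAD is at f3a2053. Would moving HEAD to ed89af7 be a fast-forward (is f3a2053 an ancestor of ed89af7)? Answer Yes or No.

A fast-forward from f3a2053 to ed89af7 is possible iff f3a2053 is an ancestor of ed89af7.
Ancestors of ed89af7: {016a126, 901f266, ed89af7}.
f3a2053 is not among them, so fast-forward is not possible.

No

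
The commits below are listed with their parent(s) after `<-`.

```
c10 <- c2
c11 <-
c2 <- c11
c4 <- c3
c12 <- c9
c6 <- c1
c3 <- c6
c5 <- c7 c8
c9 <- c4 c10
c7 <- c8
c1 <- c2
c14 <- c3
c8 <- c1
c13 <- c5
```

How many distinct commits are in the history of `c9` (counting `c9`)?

Walking parent pointers from c9: reachable set = {c1, c10, c11, c2, c3, c4, c6, c9}.
That is 8 commits.

8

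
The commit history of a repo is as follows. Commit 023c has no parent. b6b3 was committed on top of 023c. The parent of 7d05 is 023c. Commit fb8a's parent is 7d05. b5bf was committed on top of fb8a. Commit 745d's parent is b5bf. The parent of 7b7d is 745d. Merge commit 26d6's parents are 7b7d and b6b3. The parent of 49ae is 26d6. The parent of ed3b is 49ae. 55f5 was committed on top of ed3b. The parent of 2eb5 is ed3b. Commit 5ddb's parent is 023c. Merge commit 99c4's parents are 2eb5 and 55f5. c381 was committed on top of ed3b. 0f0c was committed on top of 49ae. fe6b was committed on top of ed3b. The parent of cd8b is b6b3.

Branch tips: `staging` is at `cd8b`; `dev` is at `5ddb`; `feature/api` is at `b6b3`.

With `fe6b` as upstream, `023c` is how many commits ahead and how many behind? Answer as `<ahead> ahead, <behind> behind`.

0 ahead, 10 behind

Reachable from 023c: {023c}.
Reachable from fe6b: {023c, 26d6, 49ae, 745d, 7b7d, 7d05, b5bf, b6b3, ed3b, fb8a, fe6b}.
Only in 023c's history (ahead): {} — 0.
Only in fe6b's history (behind): {26d6, 49ae, 745d, 7b7d, 7d05, b5bf, b6b3, ed3b, fb8a, fe6b} — 10.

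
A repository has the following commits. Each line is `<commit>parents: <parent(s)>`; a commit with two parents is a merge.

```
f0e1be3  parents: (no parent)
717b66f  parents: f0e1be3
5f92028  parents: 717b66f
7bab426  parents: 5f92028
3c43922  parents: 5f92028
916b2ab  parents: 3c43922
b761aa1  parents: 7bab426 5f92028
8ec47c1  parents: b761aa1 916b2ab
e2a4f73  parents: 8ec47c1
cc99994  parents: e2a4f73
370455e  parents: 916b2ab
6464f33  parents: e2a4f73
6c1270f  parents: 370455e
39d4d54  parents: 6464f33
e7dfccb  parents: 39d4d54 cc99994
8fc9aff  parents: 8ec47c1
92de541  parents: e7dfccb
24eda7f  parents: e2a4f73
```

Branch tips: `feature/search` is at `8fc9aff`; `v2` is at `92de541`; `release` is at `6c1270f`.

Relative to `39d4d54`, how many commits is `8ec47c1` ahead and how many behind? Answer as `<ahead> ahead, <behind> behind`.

0 ahead, 3 behind

Reachable from 8ec47c1: {3c43922, 5f92028, 717b66f, 7bab426, 8ec47c1, 916b2ab, b761aa1, f0e1be3}.
Reachable from 39d4d54: {39d4d54, 3c43922, 5f92028, 6464f33, 717b66f, 7bab426, 8ec47c1, 916b2ab, b761aa1, e2a4f73, f0e1be3}.
Only in 8ec47c1's history (ahead): {} — 0.
Only in 39d4d54's history (behind): {39d4d54, 6464f33, e2a4f73} — 3.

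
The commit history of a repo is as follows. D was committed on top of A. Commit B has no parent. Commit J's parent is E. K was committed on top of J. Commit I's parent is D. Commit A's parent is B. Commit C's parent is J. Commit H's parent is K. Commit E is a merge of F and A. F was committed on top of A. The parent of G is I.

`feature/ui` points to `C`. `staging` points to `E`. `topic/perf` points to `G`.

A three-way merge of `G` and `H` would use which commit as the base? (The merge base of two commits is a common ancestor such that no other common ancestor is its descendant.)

A

Ancestors of G: {A, B, D, G, I}.
Ancestors of H: {A, B, E, F, H, J, K}.
Common ancestors: {A, B}.
Among these, A is not an ancestor of any other common ancestor — it is the merge base.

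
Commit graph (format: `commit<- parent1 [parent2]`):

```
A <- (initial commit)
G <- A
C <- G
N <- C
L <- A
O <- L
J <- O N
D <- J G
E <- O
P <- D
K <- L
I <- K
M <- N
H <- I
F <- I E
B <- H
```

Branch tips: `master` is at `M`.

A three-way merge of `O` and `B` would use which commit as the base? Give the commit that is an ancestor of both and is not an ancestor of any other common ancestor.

L

Ancestors of O: {A, L, O}.
Ancestors of B: {A, B, H, I, K, L}.
Common ancestors: {A, L}.
Among these, L is not an ancestor of any other common ancestor — it is the merge base.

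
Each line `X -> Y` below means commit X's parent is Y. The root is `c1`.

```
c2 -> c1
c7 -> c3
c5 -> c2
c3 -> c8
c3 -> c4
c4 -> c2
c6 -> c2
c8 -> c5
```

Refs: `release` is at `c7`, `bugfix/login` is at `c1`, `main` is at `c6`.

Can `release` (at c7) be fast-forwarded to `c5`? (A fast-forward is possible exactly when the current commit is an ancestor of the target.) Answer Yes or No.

A fast-forward from c7 to c5 is possible iff c7 is an ancestor of c5.
Ancestors of c5: {c1, c2, c5}.
c7 is not among them, so fast-forward is not possible.

No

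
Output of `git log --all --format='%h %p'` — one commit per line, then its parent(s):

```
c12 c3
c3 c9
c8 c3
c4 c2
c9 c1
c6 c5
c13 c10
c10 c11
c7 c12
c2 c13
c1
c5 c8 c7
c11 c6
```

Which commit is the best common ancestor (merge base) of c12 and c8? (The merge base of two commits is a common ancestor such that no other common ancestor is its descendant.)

Ancestors of c12: {c1, c12, c3, c9}.
Ancestors of c8: {c1, c3, c8, c9}.
Common ancestors: {c1, c3, c9}.
Among these, c3 is not an ancestor of any other common ancestor — it is the merge base.

c3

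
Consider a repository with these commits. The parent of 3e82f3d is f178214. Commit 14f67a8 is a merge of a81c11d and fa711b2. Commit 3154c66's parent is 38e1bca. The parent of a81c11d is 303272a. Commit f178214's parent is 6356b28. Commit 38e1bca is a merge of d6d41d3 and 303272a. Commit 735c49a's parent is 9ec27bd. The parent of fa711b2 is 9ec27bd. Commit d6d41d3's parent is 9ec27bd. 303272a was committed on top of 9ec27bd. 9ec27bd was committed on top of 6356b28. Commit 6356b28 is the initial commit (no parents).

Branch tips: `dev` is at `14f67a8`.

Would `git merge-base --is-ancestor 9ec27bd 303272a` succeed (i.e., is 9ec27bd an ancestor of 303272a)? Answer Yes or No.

Yes

Ancestors of 303272a (commits reachable by following parents): {303272a, 6356b28, 9ec27bd}.
9ec27bd is in that set, so it is an ancestor of 303272a.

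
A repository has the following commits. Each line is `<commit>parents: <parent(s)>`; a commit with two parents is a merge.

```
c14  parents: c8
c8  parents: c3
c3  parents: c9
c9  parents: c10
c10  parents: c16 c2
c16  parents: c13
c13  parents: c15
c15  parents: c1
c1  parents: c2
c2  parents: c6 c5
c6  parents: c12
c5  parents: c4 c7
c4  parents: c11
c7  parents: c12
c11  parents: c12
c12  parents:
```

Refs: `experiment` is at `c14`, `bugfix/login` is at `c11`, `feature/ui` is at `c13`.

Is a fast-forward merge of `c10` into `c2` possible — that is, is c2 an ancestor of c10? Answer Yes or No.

Yes

A fast-forward from c2 to c10 is possible iff c2 is an ancestor of c10.
Ancestors of c10: {c1, c10, c11, c12, c13, c15, c16, c2, c4, c5, c6, c7}.
c2 is among them, so fast-forward is possible.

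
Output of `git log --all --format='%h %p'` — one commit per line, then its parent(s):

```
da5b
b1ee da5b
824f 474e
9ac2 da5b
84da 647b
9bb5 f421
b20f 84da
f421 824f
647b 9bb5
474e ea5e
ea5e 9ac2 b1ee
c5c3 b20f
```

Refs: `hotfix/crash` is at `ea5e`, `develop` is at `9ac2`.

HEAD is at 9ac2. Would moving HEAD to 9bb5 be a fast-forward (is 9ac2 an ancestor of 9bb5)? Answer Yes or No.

A fast-forward from 9ac2 to 9bb5 is possible iff 9ac2 is an ancestor of 9bb5.
Ancestors of 9bb5: {474e, 824f, 9ac2, 9bb5, b1ee, da5b, ea5e, f421}.
9ac2 is among them, so fast-forward is possible.

Yes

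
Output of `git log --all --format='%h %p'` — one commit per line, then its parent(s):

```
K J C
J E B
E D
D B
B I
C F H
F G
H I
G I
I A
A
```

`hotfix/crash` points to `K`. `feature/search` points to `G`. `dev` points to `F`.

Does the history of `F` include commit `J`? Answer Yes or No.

Ancestors of F: {A, F, G, I}.
J is not in that set, so it is not an ancestor of F.

No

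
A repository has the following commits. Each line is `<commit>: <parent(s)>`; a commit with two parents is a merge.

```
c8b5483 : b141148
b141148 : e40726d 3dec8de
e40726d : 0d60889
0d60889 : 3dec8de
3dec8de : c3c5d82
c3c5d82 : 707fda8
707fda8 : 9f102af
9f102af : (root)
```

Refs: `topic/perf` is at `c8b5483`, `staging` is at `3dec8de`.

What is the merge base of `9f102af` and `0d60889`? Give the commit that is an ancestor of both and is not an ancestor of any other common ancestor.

Ancestors of 9f102af: {9f102af}.
Ancestors of 0d60889: {0d60889, 3dec8de, 707fda8, 9f102af, c3c5d82}.
Common ancestors: {9f102af}.
The only common ancestor is 9f102af, so it is the merge base.

9f102af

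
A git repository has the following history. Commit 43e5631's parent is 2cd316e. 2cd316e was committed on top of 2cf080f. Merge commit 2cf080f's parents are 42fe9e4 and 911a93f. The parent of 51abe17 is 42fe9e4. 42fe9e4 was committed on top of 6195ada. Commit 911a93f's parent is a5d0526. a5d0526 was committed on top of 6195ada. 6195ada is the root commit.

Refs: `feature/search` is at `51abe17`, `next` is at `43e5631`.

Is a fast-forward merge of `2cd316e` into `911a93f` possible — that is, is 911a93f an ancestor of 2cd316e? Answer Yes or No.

Yes

A fast-forward from 911a93f to 2cd316e is possible iff 911a93f is an ancestor of 2cd316e.
Ancestors of 2cd316e: {2cd316e, 2cf080f, 42fe9e4, 6195ada, 911a93f, a5d0526}.
911a93f is among them, so fast-forward is possible.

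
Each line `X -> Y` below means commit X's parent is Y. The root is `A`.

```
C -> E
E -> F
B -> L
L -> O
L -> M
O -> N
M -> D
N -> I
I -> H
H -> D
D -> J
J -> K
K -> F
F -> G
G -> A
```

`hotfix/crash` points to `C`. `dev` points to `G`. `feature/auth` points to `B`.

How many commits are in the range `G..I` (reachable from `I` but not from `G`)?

6

Reachable from I: {A, D, F, G, H, I, J, K}.
Reachable from G: {A, G}.
In I's history but not G's: {D, F, H, I, J, K} — 6 commits.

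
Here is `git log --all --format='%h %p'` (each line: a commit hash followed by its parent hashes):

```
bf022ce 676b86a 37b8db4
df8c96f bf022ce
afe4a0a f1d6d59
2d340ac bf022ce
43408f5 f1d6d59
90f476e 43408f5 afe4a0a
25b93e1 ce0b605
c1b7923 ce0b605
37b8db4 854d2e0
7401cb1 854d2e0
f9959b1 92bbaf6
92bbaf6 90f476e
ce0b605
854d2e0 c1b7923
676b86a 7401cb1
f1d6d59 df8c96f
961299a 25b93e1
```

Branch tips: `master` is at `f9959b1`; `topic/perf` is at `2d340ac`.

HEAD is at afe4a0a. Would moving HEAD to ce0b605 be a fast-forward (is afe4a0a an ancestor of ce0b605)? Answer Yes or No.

No

A fast-forward from afe4a0a to ce0b605 is possible iff afe4a0a is an ancestor of ce0b605.
Ancestors of ce0b605: {ce0b605}.
afe4a0a is not among them, so fast-forward is not possible.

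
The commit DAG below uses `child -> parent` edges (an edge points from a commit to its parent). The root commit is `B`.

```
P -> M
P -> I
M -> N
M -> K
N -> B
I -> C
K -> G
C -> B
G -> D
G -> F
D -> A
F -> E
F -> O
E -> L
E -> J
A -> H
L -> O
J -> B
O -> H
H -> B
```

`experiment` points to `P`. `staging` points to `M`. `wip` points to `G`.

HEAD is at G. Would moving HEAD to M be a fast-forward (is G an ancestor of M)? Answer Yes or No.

A fast-forward from G to M is possible iff G is an ancestor of M.
Ancestors of M: {A, B, D, E, F, G, H, J, K, L, M, N, O}.
G is among them, so fast-forward is possible.

Yes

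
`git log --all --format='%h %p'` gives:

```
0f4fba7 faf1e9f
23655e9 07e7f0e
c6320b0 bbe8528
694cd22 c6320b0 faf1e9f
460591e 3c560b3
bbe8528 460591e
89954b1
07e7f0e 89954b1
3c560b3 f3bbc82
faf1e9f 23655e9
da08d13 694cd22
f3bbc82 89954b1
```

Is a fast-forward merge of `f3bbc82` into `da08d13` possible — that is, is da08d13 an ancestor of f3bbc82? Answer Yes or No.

No

A fast-forward from da08d13 to f3bbc82 is possible iff da08d13 is an ancestor of f3bbc82.
Ancestors of f3bbc82: {89954b1, f3bbc82}.
da08d13 is not among them, so fast-forward is not possible.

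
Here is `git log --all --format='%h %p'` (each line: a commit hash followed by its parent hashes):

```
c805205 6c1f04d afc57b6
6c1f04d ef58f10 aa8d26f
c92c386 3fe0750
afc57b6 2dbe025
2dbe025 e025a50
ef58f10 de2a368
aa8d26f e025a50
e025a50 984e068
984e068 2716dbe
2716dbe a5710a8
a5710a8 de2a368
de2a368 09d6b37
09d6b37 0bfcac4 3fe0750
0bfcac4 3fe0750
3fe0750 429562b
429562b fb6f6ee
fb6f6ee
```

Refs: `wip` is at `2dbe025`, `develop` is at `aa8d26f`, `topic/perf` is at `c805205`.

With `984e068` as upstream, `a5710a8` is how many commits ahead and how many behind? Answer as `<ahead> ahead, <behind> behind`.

0 ahead, 2 behind

Reachable from a5710a8: {09d6b37, 0bfcac4, 3fe0750, 429562b, a5710a8, de2a368, fb6f6ee}.
Reachable from 984e068: {09d6b37, 0bfcac4, 2716dbe, 3fe0750, 429562b, 984e068, a5710a8, de2a368, fb6f6ee}.
Only in a5710a8's history (ahead): {} — 0.
Only in 984e068's history (behind): {2716dbe, 984e068} — 2.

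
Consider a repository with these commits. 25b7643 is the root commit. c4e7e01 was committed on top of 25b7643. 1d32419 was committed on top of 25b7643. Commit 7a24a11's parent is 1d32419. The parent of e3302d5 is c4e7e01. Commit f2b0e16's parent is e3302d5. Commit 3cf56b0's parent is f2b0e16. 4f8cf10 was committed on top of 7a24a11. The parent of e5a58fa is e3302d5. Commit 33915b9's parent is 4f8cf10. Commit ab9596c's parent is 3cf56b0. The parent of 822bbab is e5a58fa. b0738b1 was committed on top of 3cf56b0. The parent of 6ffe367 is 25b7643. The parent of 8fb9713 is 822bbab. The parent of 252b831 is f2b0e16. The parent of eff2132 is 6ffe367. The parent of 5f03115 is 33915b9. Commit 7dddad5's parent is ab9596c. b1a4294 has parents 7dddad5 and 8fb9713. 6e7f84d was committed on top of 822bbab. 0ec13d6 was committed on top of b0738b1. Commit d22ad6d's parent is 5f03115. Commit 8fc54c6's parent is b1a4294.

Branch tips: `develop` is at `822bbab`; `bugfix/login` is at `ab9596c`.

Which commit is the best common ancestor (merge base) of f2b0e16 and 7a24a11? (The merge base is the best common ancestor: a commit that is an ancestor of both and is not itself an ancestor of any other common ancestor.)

Ancestors of f2b0e16: {25b7643, c4e7e01, e3302d5, f2b0e16}.
Ancestors of 7a24a11: {1d32419, 25b7643, 7a24a11}.
Common ancestors: {25b7643}.
The only common ancestor is 25b7643, so it is the merge base.

25b7643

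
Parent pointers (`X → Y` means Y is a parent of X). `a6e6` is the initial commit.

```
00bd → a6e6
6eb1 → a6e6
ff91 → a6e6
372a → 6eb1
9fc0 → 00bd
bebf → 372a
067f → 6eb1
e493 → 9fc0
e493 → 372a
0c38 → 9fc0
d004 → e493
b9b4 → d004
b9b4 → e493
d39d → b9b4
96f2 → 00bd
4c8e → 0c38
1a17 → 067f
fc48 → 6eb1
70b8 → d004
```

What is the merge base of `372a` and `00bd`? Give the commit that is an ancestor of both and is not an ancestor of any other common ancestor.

a6e6

Ancestors of 372a: {372a, 6eb1, a6e6}.
Ancestors of 00bd: {00bd, a6e6}.
Common ancestors: {a6e6}.
The only common ancestor is a6e6, so it is the merge base.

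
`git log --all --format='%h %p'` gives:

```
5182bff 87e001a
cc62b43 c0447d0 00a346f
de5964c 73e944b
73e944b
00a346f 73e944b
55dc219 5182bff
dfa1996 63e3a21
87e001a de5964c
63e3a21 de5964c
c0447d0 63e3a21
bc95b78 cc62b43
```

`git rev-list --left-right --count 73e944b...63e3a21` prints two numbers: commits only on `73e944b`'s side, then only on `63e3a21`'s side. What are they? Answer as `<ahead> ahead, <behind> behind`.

Reachable from 73e944b: {73e944b}.
Reachable from 63e3a21: {63e3a21, 73e944b, de5964c}.
Only in 73e944b's history (ahead): {} — 0.
Only in 63e3a21's history (behind): {63e3a21, de5964c} — 2.

0 ahead, 2 behind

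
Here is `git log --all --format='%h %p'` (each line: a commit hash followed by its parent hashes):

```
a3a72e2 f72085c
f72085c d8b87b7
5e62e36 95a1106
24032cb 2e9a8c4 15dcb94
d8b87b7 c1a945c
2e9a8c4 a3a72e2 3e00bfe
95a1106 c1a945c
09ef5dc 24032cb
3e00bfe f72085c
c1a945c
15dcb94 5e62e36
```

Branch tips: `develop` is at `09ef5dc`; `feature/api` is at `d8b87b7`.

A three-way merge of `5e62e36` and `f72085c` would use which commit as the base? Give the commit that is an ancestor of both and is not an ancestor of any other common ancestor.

Ancestors of 5e62e36: {5e62e36, 95a1106, c1a945c}.
Ancestors of f72085c: {c1a945c, d8b87b7, f72085c}.
Common ancestors: {c1a945c}.
The only common ancestor is c1a945c, so it is the merge base.

c1a945c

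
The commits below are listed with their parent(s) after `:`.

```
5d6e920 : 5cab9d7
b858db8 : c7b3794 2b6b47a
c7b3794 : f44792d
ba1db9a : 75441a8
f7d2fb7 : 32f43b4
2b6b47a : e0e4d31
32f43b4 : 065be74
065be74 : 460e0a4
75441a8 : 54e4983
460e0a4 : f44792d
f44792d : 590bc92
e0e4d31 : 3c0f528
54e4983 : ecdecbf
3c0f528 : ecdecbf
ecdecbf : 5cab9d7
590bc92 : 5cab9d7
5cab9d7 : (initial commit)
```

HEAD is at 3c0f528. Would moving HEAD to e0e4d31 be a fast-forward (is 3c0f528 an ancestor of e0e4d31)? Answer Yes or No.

Yes

A fast-forward from 3c0f528 to e0e4d31 is possible iff 3c0f528 is an ancestor of e0e4d31.
Ancestors of e0e4d31: {3c0f528, 5cab9d7, e0e4d31, ecdecbf}.
3c0f528 is among them, so fast-forward is possible.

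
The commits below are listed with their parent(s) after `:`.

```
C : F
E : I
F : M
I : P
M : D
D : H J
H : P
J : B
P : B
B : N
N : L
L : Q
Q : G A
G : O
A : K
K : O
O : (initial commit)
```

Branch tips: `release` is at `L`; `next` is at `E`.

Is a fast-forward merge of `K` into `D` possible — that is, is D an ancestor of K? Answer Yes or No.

No

A fast-forward from D to K is possible iff D is an ancestor of K.
Ancestors of K: {K, O}.
D is not among them, so fast-forward is not possible.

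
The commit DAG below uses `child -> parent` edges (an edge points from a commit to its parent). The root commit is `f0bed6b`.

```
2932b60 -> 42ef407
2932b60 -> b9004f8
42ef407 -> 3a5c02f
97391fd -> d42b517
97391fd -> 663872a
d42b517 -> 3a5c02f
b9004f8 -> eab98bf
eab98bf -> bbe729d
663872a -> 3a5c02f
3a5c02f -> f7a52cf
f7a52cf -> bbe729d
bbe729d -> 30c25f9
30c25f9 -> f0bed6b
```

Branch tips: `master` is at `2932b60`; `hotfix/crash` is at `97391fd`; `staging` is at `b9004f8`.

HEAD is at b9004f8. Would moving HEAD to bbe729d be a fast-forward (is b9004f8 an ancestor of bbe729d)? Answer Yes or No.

No

A fast-forward from b9004f8 to bbe729d is possible iff b9004f8 is an ancestor of bbe729d.
Ancestors of bbe729d: {30c25f9, bbe729d, f0bed6b}.
b9004f8 is not among them, so fast-forward is not possible.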